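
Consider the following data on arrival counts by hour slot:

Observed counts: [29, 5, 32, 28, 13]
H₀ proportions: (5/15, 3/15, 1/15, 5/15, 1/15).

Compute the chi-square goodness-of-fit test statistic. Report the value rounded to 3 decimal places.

test statistic = 106.972

n = 107; E_i = n·p_i = [35.67, 21.40, 7.13, 35.67, 7.13]
χ² = (29−35.67)²/35.67 + (5−21.40)²/21.40 + (32−7.13)²/7.13 + (28−35.67)²/35.67 + (13−7.13)²/7.13 = 106.9720
df = 4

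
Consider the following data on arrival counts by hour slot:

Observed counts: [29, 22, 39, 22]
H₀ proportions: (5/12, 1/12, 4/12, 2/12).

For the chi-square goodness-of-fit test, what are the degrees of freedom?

df = k − 1 = 4 − 1 = 3

degrees of freedom = 3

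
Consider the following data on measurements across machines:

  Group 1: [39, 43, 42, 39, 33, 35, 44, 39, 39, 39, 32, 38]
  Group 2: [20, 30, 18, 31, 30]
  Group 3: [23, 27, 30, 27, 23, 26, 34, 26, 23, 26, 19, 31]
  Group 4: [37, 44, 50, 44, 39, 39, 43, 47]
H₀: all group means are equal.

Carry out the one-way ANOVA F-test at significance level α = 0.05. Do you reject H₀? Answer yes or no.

reject H₀: yes

Group means [38.50, 25.80, 26.25, 42.88], grand mean 33.757
SSB = Σnᵢ(x̄ᵢ−x̄)² = 1927.886; SSW = ΣΣ(x−x̄ᵢ)² = 622.925
MSB = 1927.886/3 = 642.6286; MSW = 622.925/33 = 18.8765
F = MSB/MSW = 34.0438
df = (3, 33)
p-value (upper-tail) = 0.00000
At α=0.05: p < α → reject H₀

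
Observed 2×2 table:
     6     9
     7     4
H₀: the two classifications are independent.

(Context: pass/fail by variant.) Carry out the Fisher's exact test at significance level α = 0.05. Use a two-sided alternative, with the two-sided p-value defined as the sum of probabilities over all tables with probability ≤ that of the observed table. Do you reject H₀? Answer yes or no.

reject H₀: no

Margins: r₁=15, r₂=11, c₁=13, c₂=13, n=26
p_obs = C(15,6)·C(11,7)/C(26,13); sum pmf over tables with pmf ≤ p_obs
p-value (two-sided) = 0.42831
At α=0.05: p ≥ α → fail to reject H₀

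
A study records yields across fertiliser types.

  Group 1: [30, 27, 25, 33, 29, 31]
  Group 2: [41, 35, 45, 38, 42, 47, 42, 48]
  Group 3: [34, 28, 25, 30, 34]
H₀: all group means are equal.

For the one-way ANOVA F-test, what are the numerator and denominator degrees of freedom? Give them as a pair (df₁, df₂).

degrees of freedom = [2, 16]

k = 3 groups, N = 19 total
df = (k−1, N−k) = (3−1, 19−3) = (2, 16)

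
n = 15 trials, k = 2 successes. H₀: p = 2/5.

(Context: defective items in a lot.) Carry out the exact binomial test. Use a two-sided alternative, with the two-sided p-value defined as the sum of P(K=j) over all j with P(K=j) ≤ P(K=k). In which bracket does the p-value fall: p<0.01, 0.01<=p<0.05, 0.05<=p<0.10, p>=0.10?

p-value bracket: 0.01<=p<0.05

Exact binomial: n=15, k=2, p₀=2/5=0.4000
P(X=j) = C(n,j)·p₀^j·(1−p₀)^(n−j); p = Σ P(X=j) over j with P(X=j) ≤ P(X=2)
p-value (two-sided) = 0.03646
→ bracket: 0.01<=p<0.05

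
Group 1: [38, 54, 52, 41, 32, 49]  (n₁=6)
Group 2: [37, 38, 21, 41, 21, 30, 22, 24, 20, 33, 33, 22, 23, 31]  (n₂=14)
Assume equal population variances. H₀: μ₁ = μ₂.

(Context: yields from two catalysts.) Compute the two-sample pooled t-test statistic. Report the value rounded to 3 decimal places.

test statistic = 4.277

x̄₁=44.333, s₁=8.687, n₁=6
x̄₂=28.286, s₂=7.269, n₂=14
s_p² = [5·8.687² + 13·7.269²]/18 = 59.1217
SE = √(s_p²·(1/6+1/14)) = 3.7519
t = (44.333−28.286)/3.7519 = 4.2772
df = 18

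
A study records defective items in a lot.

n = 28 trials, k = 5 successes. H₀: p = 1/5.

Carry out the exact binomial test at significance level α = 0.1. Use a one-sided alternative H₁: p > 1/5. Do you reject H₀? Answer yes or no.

Exact binomial: n=28, k=5, p₀=1/5=0.2000
P(X≥5) from Σ C(n,i)·p₀^i·(1−p₀)^(n−i)
p-value (one-sided, H₁ greater) = 0.68511
At α=0.1: p ≥ α → fail to reject H₀

reject H₀: no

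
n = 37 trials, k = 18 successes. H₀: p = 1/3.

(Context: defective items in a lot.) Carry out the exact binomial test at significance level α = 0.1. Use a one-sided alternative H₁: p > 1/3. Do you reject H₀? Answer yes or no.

Exact binomial: n=37, k=18, p₀=1/3=0.3333
P(X≥18) from Σ C(n,i)·p₀^i·(1−p₀)^(n−i)
p-value (one-sided, H₁ greater) = 0.03836
At α=0.1: p < α → reject H₀

reject H₀: yes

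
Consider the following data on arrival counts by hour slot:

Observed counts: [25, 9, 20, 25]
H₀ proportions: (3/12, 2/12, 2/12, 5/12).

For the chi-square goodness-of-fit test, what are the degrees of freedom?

degrees of freedom = 3

df = k − 1 = 4 − 1 = 3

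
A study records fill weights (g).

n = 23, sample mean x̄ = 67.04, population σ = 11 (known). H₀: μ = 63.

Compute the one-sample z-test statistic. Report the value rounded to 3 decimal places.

test statistic = 1.761

SE = σ/√n = 11/√23 = 2.2937
z = (x̄−μ₀)/SE = (67.04−63)/2.2937 = 1.7614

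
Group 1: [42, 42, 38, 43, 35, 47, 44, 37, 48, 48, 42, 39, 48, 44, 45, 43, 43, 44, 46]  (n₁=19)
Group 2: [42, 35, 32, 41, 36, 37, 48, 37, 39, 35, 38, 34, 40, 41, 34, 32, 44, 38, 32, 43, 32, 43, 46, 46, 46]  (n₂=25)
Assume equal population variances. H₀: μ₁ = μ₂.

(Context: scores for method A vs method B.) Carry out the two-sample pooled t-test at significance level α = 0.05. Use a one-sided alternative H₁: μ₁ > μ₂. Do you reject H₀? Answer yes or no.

x̄₁=43.053, s₁=3.734, n₁=19
x̄₂=38.840, s₂=4.997, n₂=25
s_p² = [18·3.734² + 24·4.997²]/42 = 20.2454
SE = √(s_p²·(1/19+1/25)) = 1.3694
t = (43.053−38.840)/1.3694 = 3.0762
df = 42
p-value (one-sided, H₁ greater) = 0.00184
At α=0.05: p < α → reject H₀

reject H₀: yes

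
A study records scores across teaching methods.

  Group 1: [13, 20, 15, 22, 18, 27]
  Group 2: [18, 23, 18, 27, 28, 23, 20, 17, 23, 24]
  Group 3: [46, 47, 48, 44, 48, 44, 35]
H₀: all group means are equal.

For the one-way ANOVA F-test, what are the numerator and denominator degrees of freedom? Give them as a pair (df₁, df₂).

degrees of freedom = [2, 20]

k = 3 groups, N = 23 total
df = (k−1, N−k) = (3−1, 23−3) = (2, 20)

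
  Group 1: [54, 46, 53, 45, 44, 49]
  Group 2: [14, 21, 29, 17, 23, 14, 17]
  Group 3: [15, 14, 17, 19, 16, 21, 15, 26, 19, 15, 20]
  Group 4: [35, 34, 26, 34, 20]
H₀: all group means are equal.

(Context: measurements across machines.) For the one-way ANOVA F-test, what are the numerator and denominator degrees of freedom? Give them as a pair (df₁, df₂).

k = 4 groups, N = 29 total
df = (k−1, N−k) = (4−1, 29−4) = (3, 25)

degrees of freedom = [3, 25]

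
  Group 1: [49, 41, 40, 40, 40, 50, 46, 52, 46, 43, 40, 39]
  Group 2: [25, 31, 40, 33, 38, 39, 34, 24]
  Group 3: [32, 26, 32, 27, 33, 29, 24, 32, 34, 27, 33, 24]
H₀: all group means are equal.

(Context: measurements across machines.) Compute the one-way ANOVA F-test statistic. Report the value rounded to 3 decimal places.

Group means [43.83, 33.00, 29.42], grand mean 35.719
SSB = Σnᵢ(x̄ᵢ−x̄)² = 1325.885; SSW = ΣΣ(x−x̄ᵢ)² = 640.583
MSB = 1325.885/2 = 662.9427; MSW = 640.583/29 = 22.0891
F = MSB/MSW = 30.0122
df = (2, 29)

test statistic = 30.012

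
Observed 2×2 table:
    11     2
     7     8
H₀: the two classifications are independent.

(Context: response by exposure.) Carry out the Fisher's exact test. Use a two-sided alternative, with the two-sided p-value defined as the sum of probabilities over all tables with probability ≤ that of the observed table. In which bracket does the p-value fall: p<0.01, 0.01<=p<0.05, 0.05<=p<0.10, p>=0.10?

p-value bracket: 0.05<=p<0.10

Margins: r₁=13, r₂=15, c₁=18, c₂=10, n=28
p_obs = C(13,11)·C(15,7)/C(28,18); sum pmf over tables with pmf ≤ p_obs
p-value (two-sided) = 0.05457
→ bracket: 0.05<=p<0.10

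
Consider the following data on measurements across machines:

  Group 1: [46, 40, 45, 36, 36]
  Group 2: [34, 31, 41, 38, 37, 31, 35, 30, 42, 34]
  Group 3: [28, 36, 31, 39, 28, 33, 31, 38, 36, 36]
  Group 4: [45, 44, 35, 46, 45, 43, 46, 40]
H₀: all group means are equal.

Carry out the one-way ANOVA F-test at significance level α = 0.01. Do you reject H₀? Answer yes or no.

reject H₀: yes

Group means [40.60, 35.30, 33.60, 43.00], grand mean 37.455
SSB = Σnᵢ(x̄ᵢ−x̄)² = 490.482; SSW = ΣΣ(x−x̄ᵢ)² = 489.700
MSB = 490.482/3 = 163.4939; MSW = 489.700/29 = 16.8862
F = MSB/MSW = 9.6821
df = (3, 29)
p-value (upper-tail) = 0.00014
At α=0.01: p < α → reject H₀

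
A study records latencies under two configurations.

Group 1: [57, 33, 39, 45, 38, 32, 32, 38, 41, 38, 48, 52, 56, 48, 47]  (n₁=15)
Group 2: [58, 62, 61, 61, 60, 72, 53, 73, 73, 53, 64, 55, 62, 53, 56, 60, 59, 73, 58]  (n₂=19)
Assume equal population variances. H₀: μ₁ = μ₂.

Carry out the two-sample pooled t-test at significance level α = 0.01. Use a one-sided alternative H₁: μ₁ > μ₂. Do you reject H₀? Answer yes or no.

reject H₀: no

x̄₁=42.933, s₁=8.250, n₁=15
x̄₂=61.368, s₂=6.825, n₂=19
s_p² = [14·8.250² + 18·6.825²]/32 = 55.9798
SE = √(s_p²·(1/15+1/19)) = 2.5842
t = (42.933−61.368)/2.5842 = -7.1337
df = 32
p-value (one-sided, H₁ greater) = 1.00000
At α=0.01: p ≥ α → fail to reject H₀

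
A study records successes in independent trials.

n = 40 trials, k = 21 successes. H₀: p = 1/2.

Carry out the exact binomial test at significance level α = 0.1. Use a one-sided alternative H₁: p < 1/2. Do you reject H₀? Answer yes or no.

reject H₀: no

Exact binomial: n=40, k=21, p₀=1/2=0.5000
P(X≤21) from Σ C(n,i)·p₀^i·(1−p₀)^(n−i)
p-value (one-sided, H₁ less) = 0.68209
At α=0.1: p ≥ α → fail to reject H₀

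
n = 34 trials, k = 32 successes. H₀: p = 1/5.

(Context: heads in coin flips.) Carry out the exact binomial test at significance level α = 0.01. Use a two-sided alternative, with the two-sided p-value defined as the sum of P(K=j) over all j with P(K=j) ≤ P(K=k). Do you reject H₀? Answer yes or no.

reject H₀: yes

Exact binomial: n=34, k=32, p₀=1/5=0.2000
P(X=j) = C(n,j)·p₀^j·(1−p₀)^(n−j); p = Σ P(X=j) over j with P(X=j) ≤ P(X=32)
p-value (two-sided) = 0.00000
At α=0.01: p < α → reject H₀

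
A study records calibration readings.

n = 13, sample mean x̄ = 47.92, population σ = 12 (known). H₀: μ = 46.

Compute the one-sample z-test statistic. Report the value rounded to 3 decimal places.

SE = σ/√n = 12/√13 = 3.3282
z = (x̄−μ₀)/SE = (47.92−46)/3.3282 = 0.5769

test statistic = 0.577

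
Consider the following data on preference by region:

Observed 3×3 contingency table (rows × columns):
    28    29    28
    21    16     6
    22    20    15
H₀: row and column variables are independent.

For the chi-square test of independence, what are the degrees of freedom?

df = (r−1)(c−1) = (3−1)·(3−1) = 4

degrees of freedom = 4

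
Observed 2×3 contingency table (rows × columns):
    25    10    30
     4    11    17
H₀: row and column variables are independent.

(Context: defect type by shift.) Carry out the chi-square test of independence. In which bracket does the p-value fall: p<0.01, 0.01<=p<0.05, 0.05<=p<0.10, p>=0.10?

Row totals [65, 32], col totals [29, 21, 47], n=97
χ² = (25−19.43)²/19.43 + (10−14.07)²/14.07 + (30−31.49)²/31.49 + (4−9.57)²/9.57 + (11−6.93)²/6.93 + (17−15.51)²/15.51 = 8.6213
df = 2
p-value (upper-tail) = 0.01342
→ bracket: 0.01<=p<0.05

p-value bracket: 0.01<=p<0.05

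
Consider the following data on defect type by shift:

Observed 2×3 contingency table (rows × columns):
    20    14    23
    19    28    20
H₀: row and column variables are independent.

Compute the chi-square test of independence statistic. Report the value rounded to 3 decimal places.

Row totals [57, 67], col totals [39, 42, 43], n=124
χ² = (20−17.93)²/17.93 + (14−19.31)²/19.31 + (23−19.77)²/19.77 + (19−21.07)²/21.07 + (28−22.69)²/22.69 + (20−23.23)²/23.23 = 4.1220
df = 2

test statistic = 4.122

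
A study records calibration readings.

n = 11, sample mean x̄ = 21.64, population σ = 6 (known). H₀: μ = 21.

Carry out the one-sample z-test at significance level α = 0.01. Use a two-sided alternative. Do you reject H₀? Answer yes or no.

SE = σ/√n = 6/√11 = 1.8091
z = (x̄−μ₀)/SE = (21.64−21)/1.8091 = 0.3538
p-value (two-sided) = 0.72351
At α=0.01: p ≥ α → fail to reject H₀

reject H₀: no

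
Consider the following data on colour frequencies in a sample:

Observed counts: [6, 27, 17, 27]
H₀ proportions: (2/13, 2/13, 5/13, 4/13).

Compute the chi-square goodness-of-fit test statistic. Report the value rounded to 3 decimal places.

n = 77; E_i = n·p_i = [11.85, 11.85, 29.62, 23.69]
χ² = (6−11.85)²/11.85 + (27−11.85)²/11.85 + (17−29.62)²/29.62 + (27−23.69)²/23.69 = 28.1058
df = 3

test statistic = 28.106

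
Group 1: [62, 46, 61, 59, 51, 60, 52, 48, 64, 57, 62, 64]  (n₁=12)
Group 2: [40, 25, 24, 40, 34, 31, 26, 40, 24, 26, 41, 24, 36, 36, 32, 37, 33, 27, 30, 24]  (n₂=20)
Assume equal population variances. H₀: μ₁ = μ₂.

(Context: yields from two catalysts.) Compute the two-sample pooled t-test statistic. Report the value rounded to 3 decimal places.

test statistic = 11.224

x̄₁=57.167, s₁=6.322, n₁=12
x̄₂=31.500, s₂=6.228, n₂=20
s_p² = [11·6.322² + 19·6.228²]/30 = 39.2222
SE = √(s_p²·(1/12+1/20)) = 2.2868
t = (57.167−31.500)/2.2868 = 11.2236
df = 30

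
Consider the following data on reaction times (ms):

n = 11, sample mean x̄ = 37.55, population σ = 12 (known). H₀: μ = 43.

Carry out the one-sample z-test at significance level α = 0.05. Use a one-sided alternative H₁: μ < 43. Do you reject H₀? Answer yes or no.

SE = σ/√n = 12/√11 = 3.6181
z = (x̄−μ₀)/SE = (37.55−43)/3.6181 = -1.5063
p-value (one-sided, H₁ less) = 0.06600
At α=0.05: p ≥ α → fail to reject H₀

reject H₀: no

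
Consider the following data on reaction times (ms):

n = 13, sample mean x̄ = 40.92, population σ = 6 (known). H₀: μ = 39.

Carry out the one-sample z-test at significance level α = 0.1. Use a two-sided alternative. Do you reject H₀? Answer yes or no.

reject H₀: no

SE = σ/√n = 6/√13 = 1.6641
z = (x̄−μ₀)/SE = (40.92−39)/1.6641 = 1.1538
p-value (two-sided) = 0.24859
At α=0.1: p ≥ α → fail to reject H₀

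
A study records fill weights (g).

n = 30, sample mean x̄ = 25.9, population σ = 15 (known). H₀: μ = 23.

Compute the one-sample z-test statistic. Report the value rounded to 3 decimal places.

SE = σ/√n = 15/√30 = 2.7386
z = (x̄−μ₀)/SE = (25.9−23)/2.7386 = 1.0589

test statistic = 1.059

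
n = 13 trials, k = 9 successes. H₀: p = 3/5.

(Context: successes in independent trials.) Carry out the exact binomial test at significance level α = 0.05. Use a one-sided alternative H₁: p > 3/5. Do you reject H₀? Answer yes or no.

Exact binomial: n=13, k=9, p₀=3/5=0.6000
P(X≥9) from Σ C(n,i)·p₀^i·(1−p₀)^(n−i)
p-value (one-sided, H₁ greater) = 0.35304
At α=0.05: p ≥ α → fail to reject H₀

reject H₀: no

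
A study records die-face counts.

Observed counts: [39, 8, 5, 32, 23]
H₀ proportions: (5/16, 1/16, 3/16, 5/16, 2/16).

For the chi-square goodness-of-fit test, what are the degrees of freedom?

degrees of freedom = 4

df = k − 1 = 5 − 1 = 4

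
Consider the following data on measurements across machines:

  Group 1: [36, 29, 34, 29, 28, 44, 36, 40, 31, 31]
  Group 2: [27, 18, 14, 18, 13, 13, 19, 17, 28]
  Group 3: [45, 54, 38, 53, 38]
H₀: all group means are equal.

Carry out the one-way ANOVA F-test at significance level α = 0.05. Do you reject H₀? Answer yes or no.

Group means [33.80, 18.56, 45.60], grand mean 30.542
SSB = Σnᵢ(x̄ᵢ−x̄)² = 2532.936; SSW = ΣΣ(x−x̄ᵢ)² = 735.022
MSB = 2532.936/2 = 1266.4681; MSW = 735.022/21 = 35.0011
F = MSB/MSW = 36.1837
df = (2, 21)
p-value (upper-tail) = 0.00000
At α=0.05: p < α → reject H₀

reject H₀: yes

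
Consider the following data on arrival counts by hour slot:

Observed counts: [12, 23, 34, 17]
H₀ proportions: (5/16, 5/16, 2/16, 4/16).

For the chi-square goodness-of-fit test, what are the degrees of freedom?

degrees of freedom = 3

df = k − 1 = 4 − 1 = 3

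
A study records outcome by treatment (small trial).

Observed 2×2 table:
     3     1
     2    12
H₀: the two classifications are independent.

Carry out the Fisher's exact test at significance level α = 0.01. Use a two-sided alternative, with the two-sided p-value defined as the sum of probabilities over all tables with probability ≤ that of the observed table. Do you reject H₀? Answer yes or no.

reject H₀: no

Margins: r₁=4, r₂=14, c₁=5, c₂=13, n=18
p_obs = C(4,3)·C(14,2)/C(18,5); sum pmf over tables with pmf ≤ p_obs
p-value (two-sided) = 0.04412
At α=0.01: p ≥ α → fail to reject H₀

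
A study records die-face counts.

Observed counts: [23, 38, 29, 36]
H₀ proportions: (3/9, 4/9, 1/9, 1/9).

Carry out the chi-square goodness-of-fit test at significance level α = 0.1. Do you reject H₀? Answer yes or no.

reject H₀: yes

n = 126; E_i = n·p_i = [42.00, 56.00, 14.00, 14.00]
χ² = (23−42.00)²/42.00 + (38−56.00)²/56.00 + (29−14.00)²/14.00 + (36−14.00)²/14.00 = 65.0238
df = 3
p-value (upper-tail) = 0.00000
At α=0.1: p < α → reject H₀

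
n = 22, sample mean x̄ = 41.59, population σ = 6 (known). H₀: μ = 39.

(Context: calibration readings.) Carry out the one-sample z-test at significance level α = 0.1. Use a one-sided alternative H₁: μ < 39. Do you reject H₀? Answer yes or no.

SE = σ/√n = 6/√22 = 1.2792
z = (x̄−μ₀)/SE = (41.59−39)/1.2792 = 2.0247
p-value (one-sided, H₁ less) = 0.97855
At α=0.1: p ≥ α → fail to reject H₀

reject H₀: no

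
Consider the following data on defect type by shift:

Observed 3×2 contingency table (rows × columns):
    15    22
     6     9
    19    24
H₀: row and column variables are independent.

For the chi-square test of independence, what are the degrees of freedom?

degrees of freedom = 2

df = (r−1)(c−1) = (3−1)·(2−1) = 2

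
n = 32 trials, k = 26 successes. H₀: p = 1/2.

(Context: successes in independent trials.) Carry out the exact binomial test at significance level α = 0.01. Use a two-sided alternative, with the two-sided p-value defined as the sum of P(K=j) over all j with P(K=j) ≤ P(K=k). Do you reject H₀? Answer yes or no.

reject H₀: yes

Exact binomial: n=32, k=26, p₀=1/2=0.5000
P(X=j) = C(n,j)·p₀^j·(1−p₀)^(n−j); p = Σ P(X=j) over j with P(X=j) ≤ P(X=26)
p-value (two-sided) = 0.00054
At α=0.01: p < α → reject H₀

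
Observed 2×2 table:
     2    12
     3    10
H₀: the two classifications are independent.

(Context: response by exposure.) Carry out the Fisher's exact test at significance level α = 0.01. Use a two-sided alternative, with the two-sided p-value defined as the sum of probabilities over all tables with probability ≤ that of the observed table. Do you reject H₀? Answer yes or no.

reject H₀: no

Margins: r₁=14, r₂=13, c₁=5, c₂=22, n=27
p_obs = C(14,2)·C(13,3)/C(27,5); sum pmf over tables with pmf ≤ p_obs
p-value (two-sided) = 0.64831
At α=0.01: p ≥ α → fail to reject H₀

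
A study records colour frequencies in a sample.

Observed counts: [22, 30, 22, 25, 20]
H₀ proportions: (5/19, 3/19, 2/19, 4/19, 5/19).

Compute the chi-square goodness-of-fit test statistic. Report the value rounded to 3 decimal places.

test statistic = 20.714

n = 119; E_i = n·p_i = [31.32, 18.79, 12.53, 25.05, 31.32]
χ² = (22−31.32)²/31.32 + (30−18.79)²/18.79 + (22−12.53)²/12.53 + (25−25.05)²/25.05 + (20−31.32)²/31.32 = 20.7139
df = 4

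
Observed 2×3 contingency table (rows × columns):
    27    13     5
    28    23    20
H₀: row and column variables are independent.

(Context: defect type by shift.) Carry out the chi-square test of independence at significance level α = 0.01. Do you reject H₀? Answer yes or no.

Row totals [45, 71], col totals [55, 36, 25], n=116
χ² = (27−21.34)²/21.34 + (13−13.97)²/13.97 + (5−9.70)²/9.70 + (28−33.66)²/33.66 + (23−22.03)²/22.03 + (20−15.30)²/15.30 = 6.2841
df = 2
p-value (upper-tail) = 0.04319
At α=0.01: p ≥ α → fail to reject H₀

reject H₀: no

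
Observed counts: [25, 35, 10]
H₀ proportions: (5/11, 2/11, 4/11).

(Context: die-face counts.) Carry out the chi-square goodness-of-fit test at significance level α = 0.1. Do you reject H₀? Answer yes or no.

n = 70; E_i = n·p_i = [31.82, 12.73, 25.45]
χ² = (25−31.82)²/31.82 + (35−12.73)²/12.73 + (10−25.45)²/25.45 = 49.8214
df = 2
p-value (upper-tail) = 0.00000
At α=0.1: p < α → reject H₀

reject H₀: yes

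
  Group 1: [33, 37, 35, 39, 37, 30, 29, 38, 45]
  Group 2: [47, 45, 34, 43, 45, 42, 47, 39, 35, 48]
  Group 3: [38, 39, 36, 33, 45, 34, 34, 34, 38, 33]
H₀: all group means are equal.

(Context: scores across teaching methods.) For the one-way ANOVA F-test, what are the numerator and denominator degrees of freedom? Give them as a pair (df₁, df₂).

degrees of freedom = [2, 26]

k = 3 groups, N = 29 total
df = (k−1, N−k) = (3−1, 29−3) = (2, 26)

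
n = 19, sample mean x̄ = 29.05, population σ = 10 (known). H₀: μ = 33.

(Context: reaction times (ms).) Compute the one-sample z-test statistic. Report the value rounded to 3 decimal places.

test statistic = -1.722

SE = σ/√n = 10/√19 = 2.2942
z = (x̄−μ₀)/SE = (29.05−33)/2.2942 = -1.7218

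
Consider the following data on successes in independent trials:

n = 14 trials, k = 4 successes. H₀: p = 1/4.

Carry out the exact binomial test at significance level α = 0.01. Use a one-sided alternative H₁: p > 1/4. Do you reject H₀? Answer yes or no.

Exact binomial: n=14, k=4, p₀=1/4=0.2500
P(X≥4) from Σ C(n,i)·p₀^i·(1−p₀)^(n−i)
p-value (one-sided, H₁ greater) = 0.47866
At α=0.01: p ≥ α → fail to reject H₀

reject H₀: no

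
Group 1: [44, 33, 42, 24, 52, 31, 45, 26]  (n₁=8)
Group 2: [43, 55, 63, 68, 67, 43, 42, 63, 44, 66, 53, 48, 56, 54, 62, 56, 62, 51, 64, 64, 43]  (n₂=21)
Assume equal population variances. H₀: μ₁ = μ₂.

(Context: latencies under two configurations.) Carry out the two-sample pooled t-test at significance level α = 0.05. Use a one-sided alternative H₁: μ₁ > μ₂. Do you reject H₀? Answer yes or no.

x̄₁=37.125, s₁=10.035, n₁=8
x̄₂=55.571, s₂=8.970, n₂=21
s_p² = [7·10.035² + 20·8.970²]/27 = 85.7044
SE = √(s_p²·(1/8+1/21)) = 3.8463
t = (37.125−55.571)/3.8463 = -4.7959
df = 27
p-value (one-sided, H₁ greater) = 0.99997
At α=0.05: p ≥ α → fail to reject H₀

reject H₀: no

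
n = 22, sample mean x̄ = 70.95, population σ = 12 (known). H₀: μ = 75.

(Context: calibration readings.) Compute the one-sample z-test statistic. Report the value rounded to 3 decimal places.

test statistic = -1.583

SE = σ/√n = 12/√22 = 2.5584
z = (x̄−μ₀)/SE = (70.95−75)/2.5584 = -1.5830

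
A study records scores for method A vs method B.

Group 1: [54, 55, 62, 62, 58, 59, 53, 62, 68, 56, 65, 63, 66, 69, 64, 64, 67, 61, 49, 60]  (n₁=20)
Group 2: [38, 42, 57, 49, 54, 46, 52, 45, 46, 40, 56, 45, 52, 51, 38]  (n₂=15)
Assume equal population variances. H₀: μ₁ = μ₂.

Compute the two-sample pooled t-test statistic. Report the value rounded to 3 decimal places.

x̄₁=60.850, s₁=5.363, n₁=20
x̄₂=47.400, s₂=6.231, n₂=15
s_p² = [19·5.363² + 14·6.231²]/33 = 33.0348
SE = √(s_p²·(1/20+1/15)) = 1.9632
t = (60.850−47.400)/1.9632 = 6.8511
df = 33

test statistic = 6.851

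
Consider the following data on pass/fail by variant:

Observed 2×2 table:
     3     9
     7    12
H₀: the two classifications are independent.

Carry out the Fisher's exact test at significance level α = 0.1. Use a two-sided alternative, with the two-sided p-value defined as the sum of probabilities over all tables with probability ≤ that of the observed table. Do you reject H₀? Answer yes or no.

Margins: r₁=12, r₂=19, c₁=10, c₂=21, n=31
p_obs = C(12,3)·C(19,7)/C(31,10); sum pmf over tables with pmf ≤ p_obs
p-value (two-sided) = 0.69719
At α=0.1: p ≥ α → fail to reject H₀

reject H₀: no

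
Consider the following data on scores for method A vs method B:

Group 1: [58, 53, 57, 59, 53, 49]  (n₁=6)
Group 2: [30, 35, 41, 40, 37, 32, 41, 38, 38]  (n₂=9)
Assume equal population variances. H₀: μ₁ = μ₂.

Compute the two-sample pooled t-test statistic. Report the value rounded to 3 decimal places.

x̄₁=54.833, s₁=3.817, n₁=6
x̄₂=36.889, s₂=3.887, n₂=9
s_p² = [5·3.817² + 8·3.887²]/13 = 14.9017
SE = √(s_p²·(1/6+1/9)) = 2.0345
t = (54.833−36.889)/2.0345 = 8.8199
df = 13

test statistic = 8.820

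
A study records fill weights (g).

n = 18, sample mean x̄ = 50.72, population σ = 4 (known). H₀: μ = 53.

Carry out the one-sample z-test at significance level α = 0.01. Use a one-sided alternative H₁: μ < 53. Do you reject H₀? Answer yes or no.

SE = σ/√n = 4/√18 = 0.9428
z = (x̄−μ₀)/SE = (50.72−53)/0.9428 = -2.4183
p-value (one-sided, H₁ less) = 0.00780
At α=0.01: p < α → reject H₀

reject H₀: yes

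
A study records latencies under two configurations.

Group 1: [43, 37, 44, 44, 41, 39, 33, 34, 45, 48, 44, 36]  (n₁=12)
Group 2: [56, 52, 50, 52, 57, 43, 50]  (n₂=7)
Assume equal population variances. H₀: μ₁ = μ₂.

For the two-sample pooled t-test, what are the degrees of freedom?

degrees of freedom = 17

df = n₁ + n₂ − 2 = 12 + 7 − 2 = 17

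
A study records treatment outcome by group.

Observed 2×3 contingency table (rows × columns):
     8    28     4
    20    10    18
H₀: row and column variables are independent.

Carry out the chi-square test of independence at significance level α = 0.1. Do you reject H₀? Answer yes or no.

reject H₀: yes

Row totals [40, 48], col totals [28, 38, 22], n=88
χ² = (8−12.73)²/12.73 + (28−17.27)²/17.27 + (4−10.00)²/10.00 + (20−15.27)²/15.27 + (10−20.73)²/20.73 + (18−12.00)²/12.00 = 22.0331
df = 2
p-value (upper-tail) = 0.00002
At α=0.1: p < α → reject H₀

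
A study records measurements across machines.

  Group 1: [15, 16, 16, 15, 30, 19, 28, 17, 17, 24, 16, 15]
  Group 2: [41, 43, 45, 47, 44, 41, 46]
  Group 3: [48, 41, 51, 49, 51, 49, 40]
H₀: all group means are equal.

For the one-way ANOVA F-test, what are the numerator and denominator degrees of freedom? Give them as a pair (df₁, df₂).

k = 3 groups, N = 26 total
df = (k−1, N−k) = (3−1, 26−3) = (2, 23)

degrees of freedom = [2, 23]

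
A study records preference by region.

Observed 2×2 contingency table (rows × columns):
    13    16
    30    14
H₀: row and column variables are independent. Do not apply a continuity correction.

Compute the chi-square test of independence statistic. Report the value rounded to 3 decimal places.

Row totals [29, 44], col totals [43, 30], n=73
χ² = (13−17.08)²/17.08 + (16−11.92)²/11.92 + (30−25.92)²/25.92 + (14−18.08)²/18.08 = 3.9384
df = 1

test statistic = 3.938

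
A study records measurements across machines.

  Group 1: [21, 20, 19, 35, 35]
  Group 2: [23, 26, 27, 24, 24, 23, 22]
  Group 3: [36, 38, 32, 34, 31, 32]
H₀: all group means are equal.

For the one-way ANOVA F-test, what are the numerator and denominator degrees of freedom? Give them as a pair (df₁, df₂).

k = 3 groups, N = 18 total
df = (k−1, N−k) = (3−1, 18−3) = (2, 15)

degrees of freedom = [2, 15]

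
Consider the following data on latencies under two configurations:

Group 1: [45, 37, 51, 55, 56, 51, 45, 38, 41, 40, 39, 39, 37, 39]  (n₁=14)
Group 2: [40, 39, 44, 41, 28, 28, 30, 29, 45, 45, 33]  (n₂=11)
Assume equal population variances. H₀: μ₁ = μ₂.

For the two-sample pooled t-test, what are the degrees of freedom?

degrees of freedom = 23

df = n₁ + n₂ − 2 = 14 + 11 − 2 = 23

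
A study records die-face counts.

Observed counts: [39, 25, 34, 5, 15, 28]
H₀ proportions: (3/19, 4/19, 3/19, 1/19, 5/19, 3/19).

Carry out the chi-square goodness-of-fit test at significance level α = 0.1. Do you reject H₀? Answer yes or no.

n = 146; E_i = n·p_i = [23.05, 30.74, 23.05, 7.68, 38.42, 23.05]
χ² = (39−23.05)²/23.05 + (25−30.74)²/30.74 + (34−23.05)²/23.05 + (5−7.68)²/7.68 + (15−38.42)²/38.42 + (28−23.05)²/23.05 = 33.5782
df = 5
p-value (upper-tail) = 0.00000
At α=0.1: p < α → reject H₀

reject H₀: yes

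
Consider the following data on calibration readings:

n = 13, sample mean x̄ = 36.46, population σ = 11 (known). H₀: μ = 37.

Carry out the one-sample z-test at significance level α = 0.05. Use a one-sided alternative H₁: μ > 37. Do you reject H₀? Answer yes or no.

reject H₀: no

SE = σ/√n = 11/√13 = 3.0509
z = (x̄−μ₀)/SE = (36.46−37)/3.0509 = -0.1770
p-value (one-sided, H₁ greater) = 0.57025
At α=0.05: p ≥ α → fail to reject H₀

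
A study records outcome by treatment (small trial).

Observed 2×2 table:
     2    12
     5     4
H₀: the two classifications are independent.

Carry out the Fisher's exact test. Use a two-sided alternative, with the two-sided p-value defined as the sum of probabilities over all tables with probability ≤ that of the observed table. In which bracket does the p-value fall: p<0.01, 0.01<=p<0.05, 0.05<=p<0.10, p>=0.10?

Margins: r₁=14, r₂=9, c₁=7, c₂=16, n=23
p_obs = C(14,2)·C(9,5)/C(23,7); sum pmf over tables with pmf ≤ p_obs
p-value (two-sided) = 0.06571
→ bracket: 0.05<=p<0.10

p-value bracket: 0.05<=p<0.10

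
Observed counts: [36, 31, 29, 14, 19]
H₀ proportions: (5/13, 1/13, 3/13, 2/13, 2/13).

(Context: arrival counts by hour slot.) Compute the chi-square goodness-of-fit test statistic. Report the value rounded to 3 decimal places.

n = 129; E_i = n·p_i = [49.62, 9.92, 29.77, 19.85, 19.85]
χ² = (36−49.62)²/49.62 + (31−9.92)²/9.92 + (29−29.77)²/29.77 + (14−19.85)²/19.85 + (19−19.85)²/19.85 = 50.2824
df = 4

test statistic = 50.282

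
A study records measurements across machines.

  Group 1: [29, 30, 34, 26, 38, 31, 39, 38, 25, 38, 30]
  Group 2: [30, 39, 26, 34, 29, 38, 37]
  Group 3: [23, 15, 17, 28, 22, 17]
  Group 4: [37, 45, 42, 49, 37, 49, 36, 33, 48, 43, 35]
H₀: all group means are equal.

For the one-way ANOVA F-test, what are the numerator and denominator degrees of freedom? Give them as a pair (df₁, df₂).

degrees of freedom = [3, 31]

k = 4 groups, N = 35 total
df = (k−1, N−k) = (4−1, 35−4) = (3, 31)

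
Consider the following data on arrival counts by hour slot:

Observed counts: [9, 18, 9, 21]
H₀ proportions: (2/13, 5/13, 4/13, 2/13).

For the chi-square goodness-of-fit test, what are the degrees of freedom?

degrees of freedom = 3

df = k − 1 = 4 − 1 = 3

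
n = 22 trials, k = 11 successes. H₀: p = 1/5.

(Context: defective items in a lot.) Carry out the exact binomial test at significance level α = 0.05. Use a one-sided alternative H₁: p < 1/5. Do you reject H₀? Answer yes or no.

Exact binomial: n=22, k=11, p₀=1/5=0.2000
P(X≤11) from Σ C(n,i)·p₀^i·(1−p₀)^(n−i)
p-value (one-sided, H₁ less) = 0.99965
At α=0.05: p ≥ α → fail to reject H₀

reject H₀: no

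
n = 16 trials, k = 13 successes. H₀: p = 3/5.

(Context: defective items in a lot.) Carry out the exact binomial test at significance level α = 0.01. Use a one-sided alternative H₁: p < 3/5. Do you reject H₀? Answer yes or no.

Exact binomial: n=16, k=13, p₀=3/5=0.6000
P(X≤13) from Σ C(n,i)·p₀^i·(1−p₀)^(n−i)
p-value (one-sided, H₁ less) = 0.98166
At α=0.01: p ≥ α → fail to reject H₀

reject H₀: no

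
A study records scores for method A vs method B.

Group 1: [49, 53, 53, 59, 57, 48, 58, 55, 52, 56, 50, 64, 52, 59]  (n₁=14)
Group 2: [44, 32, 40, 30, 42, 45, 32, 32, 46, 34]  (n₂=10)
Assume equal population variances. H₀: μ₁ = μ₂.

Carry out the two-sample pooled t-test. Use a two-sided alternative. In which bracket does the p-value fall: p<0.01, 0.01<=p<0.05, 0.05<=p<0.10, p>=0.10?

p-value bracket: p<0.01

x̄₁=54.643, s₁=4.483, n₁=14
x̄₂=37.700, s₂=6.290, n₂=10
s_p² = [13·4.483² + 9·6.290²]/22 = 28.0597
SE = √(s_p²·(1/14+1/10)) = 2.1932
t = (54.643−37.700)/2.1932 = 7.7251
df = 22
p-value (two-sided) = 0.00000
→ bracket: p<0.01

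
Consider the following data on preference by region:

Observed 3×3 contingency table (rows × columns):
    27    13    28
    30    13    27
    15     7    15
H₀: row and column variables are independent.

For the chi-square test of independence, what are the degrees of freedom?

degrees of freedom = 4

df = (r−1)(c−1) = (3−1)·(3−1) = 4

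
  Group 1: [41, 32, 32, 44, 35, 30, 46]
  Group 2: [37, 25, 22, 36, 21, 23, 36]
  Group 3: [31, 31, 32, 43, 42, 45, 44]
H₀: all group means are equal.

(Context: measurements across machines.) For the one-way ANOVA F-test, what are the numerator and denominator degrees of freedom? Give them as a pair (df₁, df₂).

k = 3 groups, N = 21 total
df = (k−1, N−k) = (3−1, 21−3) = (2, 18)

degrees of freedom = [2, 18]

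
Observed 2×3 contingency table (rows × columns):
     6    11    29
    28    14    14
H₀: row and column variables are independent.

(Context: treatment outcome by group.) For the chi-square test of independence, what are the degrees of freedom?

degrees of freedom = 2

df = (r−1)(c−1) = (2−1)·(3−1) = 2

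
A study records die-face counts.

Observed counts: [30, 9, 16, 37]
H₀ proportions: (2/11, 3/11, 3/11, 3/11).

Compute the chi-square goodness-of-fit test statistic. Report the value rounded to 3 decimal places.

test statistic = 29.797

n = 92; E_i = n·p_i = [16.73, 25.09, 25.09, 25.09]
χ² = (30−16.73)²/16.73 + (9−25.09)²/25.09 + (16−25.09)²/25.09 + (37−25.09)²/25.09 = 29.7971
df = 3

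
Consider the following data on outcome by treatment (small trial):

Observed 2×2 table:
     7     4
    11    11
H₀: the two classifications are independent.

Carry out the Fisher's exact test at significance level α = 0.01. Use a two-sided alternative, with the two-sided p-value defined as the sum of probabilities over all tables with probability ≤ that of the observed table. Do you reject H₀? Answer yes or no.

Margins: r₁=11, r₂=22, c₁=18, c₂=15, n=33
p_obs = C(11,7)·C(22,11)/C(33,18); sum pmf over tables with pmf ≤ p_obs
p-value (two-sided) = 0.71195
At α=0.01: p ≥ α → fail to reject H₀

reject H₀: no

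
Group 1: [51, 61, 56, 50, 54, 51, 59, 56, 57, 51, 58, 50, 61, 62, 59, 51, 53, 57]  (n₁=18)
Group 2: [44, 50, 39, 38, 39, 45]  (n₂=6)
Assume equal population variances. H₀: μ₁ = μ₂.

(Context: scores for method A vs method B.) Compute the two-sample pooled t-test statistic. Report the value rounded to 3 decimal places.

x̄₁=55.389, s₁=4.118, n₁=18
x̄₂=42.500, s₂=4.680, n₂=6
s_p² = [17·4.118² + 5·4.680²]/22 = 18.0808
SE = √(s_p²·(1/18+1/6)) = 2.0045
t = (55.389−42.500)/2.0045 = 6.4300
df = 22

test statistic = 6.430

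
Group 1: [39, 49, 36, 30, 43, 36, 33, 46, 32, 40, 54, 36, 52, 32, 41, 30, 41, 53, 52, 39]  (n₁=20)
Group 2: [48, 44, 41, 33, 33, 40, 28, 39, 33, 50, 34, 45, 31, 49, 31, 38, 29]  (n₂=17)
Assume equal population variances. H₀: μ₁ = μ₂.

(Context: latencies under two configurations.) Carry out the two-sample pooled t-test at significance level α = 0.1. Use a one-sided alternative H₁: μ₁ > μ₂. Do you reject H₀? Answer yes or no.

x̄₁=40.700, s₁=7.941, n₁=20
x̄₂=38.000, s₂=7.220, n₂=17
s_p² = [19·7.941² + 16·7.220²]/35 = 58.0629
SE = √(s_p²·(1/20+1/17)) = 2.5137
t = (40.700−38.000)/2.5137 = 1.0741
df = 35
p-value (one-sided, H₁ greater) = 0.14506
At α=0.1: p ≥ α → fail to reject H₀

reject H₀: no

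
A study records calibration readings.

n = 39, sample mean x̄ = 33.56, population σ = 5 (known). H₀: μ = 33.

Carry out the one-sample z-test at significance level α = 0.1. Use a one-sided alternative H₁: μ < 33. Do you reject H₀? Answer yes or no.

reject H₀: no

SE = σ/√n = 5/√39 = 0.8006
z = (x̄−μ₀)/SE = (33.56−33)/0.8006 = 0.6994
p-value (one-sided, H₁ less) = 0.75786
At α=0.1: p ≥ α → fail to reject H₀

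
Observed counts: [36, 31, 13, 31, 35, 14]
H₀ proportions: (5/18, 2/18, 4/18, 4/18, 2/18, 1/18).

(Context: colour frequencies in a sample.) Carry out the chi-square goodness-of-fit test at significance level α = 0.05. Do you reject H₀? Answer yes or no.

reject H₀: yes

n = 160; E_i = n·p_i = [44.44, 17.78, 35.56, 35.56, 17.78, 8.89]
χ² = (36−44.44)²/44.44 + (31−17.78)²/17.78 + (13−35.56)²/35.56 + (31−35.56)²/35.56 + (35−17.78)²/17.78 + (14−8.89)²/8.89 = 45.9537
df = 5
p-value (upper-tail) = 0.00000
At α=0.05: p < α → reject H₀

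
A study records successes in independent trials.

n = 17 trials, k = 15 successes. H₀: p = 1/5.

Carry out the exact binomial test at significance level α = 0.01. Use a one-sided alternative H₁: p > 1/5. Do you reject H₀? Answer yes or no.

reject H₀: yes

Exact binomial: n=17, k=15, p₀=1/5=0.2000
P(X≥15) from Σ C(n,i)·p₀^i·(1−p₀)^(n−i)
p-value (one-sided, H₁ greater) = 0.00000
At α=0.01: p < α → reject H₀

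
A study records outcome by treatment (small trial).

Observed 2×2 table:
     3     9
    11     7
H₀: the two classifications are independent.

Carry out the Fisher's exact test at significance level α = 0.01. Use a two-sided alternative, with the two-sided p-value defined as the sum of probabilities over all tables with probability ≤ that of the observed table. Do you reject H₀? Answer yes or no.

Margins: r₁=12, r₂=18, c₁=14, c₂=16, n=30
p_obs = C(12,3)·C(18,11)/C(30,14); sum pmf over tables with pmf ≤ p_obs
p-value (two-sided) = 0.07172
At α=0.01: p ≥ α → fail to reject H₀

reject H₀: no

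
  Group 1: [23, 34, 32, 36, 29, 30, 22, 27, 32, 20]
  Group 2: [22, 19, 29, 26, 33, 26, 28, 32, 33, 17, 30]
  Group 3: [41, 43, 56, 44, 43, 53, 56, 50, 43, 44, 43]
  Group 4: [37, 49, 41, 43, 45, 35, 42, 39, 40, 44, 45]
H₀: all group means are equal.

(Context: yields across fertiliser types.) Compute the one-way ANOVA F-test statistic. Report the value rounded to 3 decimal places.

Group means [28.50, 26.82, 46.91, 41.82], grand mean 36.186
SSB = Σnᵢ(x̄ᵢ−x̄)² = 3169.830; SSW = ΣΣ(x−x̄ᵢ)² = 1046.682
MSB = 3169.830/3 = 1056.6099; MSW = 1046.682/39 = 26.8380
F = MSB/MSW = 39.3699
df = (3, 39)

test statistic = 39.370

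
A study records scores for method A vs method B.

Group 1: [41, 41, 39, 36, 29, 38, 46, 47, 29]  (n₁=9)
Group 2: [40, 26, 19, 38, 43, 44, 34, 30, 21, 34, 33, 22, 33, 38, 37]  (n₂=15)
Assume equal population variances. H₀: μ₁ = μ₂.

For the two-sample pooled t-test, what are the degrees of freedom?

df = n₁ + n₂ − 2 = 9 + 15 − 2 = 22

degrees of freedom = 22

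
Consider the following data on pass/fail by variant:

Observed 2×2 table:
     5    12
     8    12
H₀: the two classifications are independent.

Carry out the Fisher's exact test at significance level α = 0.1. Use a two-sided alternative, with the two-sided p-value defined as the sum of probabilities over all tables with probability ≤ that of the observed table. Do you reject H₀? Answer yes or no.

reject H₀: no

Margins: r₁=17, r₂=20, c₁=13, c₂=24, n=37
p_obs = C(17,5)·C(20,8)/C(37,13); sum pmf over tables with pmf ≤ p_obs
p-value (two-sided) = 0.73070
At α=0.1: p ≥ α → fail to reject H₀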